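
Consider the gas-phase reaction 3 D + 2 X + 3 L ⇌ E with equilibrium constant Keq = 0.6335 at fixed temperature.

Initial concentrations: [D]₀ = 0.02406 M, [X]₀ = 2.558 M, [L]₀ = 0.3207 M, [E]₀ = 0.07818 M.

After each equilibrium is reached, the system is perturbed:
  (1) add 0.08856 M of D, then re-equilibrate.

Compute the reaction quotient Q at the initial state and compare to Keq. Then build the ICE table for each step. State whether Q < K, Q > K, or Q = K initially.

Q₀ = 2.6008e+04; Q > K (proceeds reverse)

Q₀ = 2.6008e+04 vs Keq = 0.6335 ⇒ Q>K, reverse
Step 1:
                   D          X          L          E
  init       0.02406      2.558     0.3207    0.07818
  Δ           0.2087     0.1391     0.2087   -0.06956
  eq          0.2327      2.697     0.5294   0.008619
  solve Keq expr → x = -0.06956; check Q = 0.6335
Then add 0.08856 M of D.
Step 2:
                   D          X          L          E
  init        0.3213      2.697     0.5294   0.008619
  Δ         -0.02202   -0.01468   -0.02202    0.00734
  eq          0.2993      2.682     0.5074    0.01596
  solve Keq expr → x = 0.00734; check Q = 0.6335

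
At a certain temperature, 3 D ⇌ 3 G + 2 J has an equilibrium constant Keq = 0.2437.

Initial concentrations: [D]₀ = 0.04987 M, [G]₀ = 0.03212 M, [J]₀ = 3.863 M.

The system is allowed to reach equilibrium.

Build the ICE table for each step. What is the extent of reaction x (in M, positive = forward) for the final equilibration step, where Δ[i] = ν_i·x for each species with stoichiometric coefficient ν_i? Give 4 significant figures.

Q₀ = 3.987 vs Keq = 0.2437 ⇒ Q>K, reverse
Step 1:
                    D           G           J
  init        0.04987     0.03212       3.863
  Δ            0.0155     -0.0155    -0.01034
  eq          0.06537     0.01662       3.853
  solve Keq expr → x = -0.005168; check Q = 0.2437

x = -0.005168 M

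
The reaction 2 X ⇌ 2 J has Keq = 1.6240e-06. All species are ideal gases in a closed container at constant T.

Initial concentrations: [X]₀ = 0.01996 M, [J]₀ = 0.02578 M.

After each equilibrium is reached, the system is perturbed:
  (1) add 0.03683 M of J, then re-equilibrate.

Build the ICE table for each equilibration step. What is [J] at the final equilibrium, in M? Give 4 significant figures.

[J]_eq = 1.0509e-04 M

Q₀ = 1.668 vs Keq = 1.6240e-06 ⇒ Q>K, reverse
Step 1:
                    X           J
  init        0.01996     0.02578
  Δ           0.02572    -0.02572
  eq          0.04568  5.8215e-05
  solve Keq expr → x = -0.01286; check Q = 1.6240e-06
Then add 0.03683 M of J.
Step 2:
                    X           J
  init        0.04568     0.03689
  Δ           0.03678    -0.03678
  eq          0.08246  1.0509e-04
  solve Keq expr → x = -0.01839; check Q = 1.6240e-06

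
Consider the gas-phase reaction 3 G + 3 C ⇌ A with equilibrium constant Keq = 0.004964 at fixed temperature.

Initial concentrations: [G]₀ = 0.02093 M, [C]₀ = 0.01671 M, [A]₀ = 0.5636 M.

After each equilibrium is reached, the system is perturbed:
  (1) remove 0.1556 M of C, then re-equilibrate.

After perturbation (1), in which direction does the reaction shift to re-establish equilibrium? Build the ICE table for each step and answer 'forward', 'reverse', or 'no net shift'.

Q₀ = 1.3174e+10 vs Keq = 0.004964 ⇒ Q>K, reverse
Step 1:
                   G          C          A
  I          0.02093    0.01671     0.5636
  C            1.505      1.505    -0.5015
  E            1.526      1.521    0.06206
  solve Keq expr → x = -0.5015; check Q = 0.004964
Then remove 0.1556 M of C.
Step 2:
                   G          C          A
  I            1.526      1.366    0.06206
  C          0.03231    0.03231   -0.01077
  E            1.558      1.398    0.05129
  solve Keq expr → x = -0.01077; check Q = 0.004964

Direction: reverse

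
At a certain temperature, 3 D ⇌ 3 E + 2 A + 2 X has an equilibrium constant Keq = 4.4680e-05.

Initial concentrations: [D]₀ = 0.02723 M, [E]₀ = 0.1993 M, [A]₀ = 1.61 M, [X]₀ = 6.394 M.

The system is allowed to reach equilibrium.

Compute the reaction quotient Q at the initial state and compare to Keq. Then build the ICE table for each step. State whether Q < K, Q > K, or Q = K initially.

Q₀ = 4.1550e+04 vs Keq = 4.4680e-05 ⇒ Q>K, reverse
Step 1:
                    D           E           A           X
  I           0.02723      0.1993        1.61       6.394
  C            0.1975     -0.1975     -0.1317     -0.1317
  E            0.2247    0.001809       1.478       6.262
  solve Keq expr → x = -0.06583; check Q = 4.4680e-05

Q₀ = 4.1550e+04; Q > K (proceeds reverse)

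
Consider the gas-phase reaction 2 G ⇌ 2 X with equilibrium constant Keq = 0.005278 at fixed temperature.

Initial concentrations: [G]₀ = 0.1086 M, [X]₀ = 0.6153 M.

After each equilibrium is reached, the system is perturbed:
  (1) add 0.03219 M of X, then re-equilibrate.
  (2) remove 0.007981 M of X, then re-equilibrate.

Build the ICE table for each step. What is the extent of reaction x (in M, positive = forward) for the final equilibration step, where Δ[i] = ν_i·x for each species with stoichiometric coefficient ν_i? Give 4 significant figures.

x = 0.00372 M

Q₀ = 32.1 vs Keq = 0.005278 ⇒ Q>K, reverse
Step 1:
                  G         X
  I          0.1086    0.6153
  C          0.5663   -0.5663
  E          0.6749   0.04903
  solve Keq expr → x = -0.2831; check Q = 0.005278
Then add 0.03219 M of X.
Step 2:
                  G         X
  I          0.6749   0.08122
  C         0.03001  -0.03001
  E          0.7049   0.05121
  solve Keq expr → x = -0.015; check Q = 0.005278
Then remove 0.007981 M of X.
Step 3:
                  G         X
  I          0.7049   0.04323
  C        -0.00744   0.00744
  E          0.6974   0.05067
  solve Keq expr → x = 0.00372; check Q = 0.005278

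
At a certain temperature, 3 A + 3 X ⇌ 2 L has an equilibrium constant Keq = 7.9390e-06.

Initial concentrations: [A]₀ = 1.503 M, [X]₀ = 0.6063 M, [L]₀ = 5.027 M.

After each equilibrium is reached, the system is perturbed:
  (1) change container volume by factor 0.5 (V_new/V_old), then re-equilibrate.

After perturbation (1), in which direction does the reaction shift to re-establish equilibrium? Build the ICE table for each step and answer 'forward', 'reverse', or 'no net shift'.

Direction: forward

Q₀ = 33.39 vs Keq = 7.9390e-06 ⇒ Q>K, reverse
Step 1:
                   A          X          L
  I            1.503     0.6063      5.027
  C             6.04       6.04     -4.027
  E            7.543      6.646          1
  solve Keq expr → x = -2.013; check Q = 7.9390e-06
Then change container volume by factor 0.5 (V_new/V_old).
Step 2:
                   A          X          L
  I            15.09      13.29          2
  C           -2.947     -2.947      1.965
  E            12.14      10.35      3.965
  solve Keq expr → x = 0.9825; check Q = 7.9390e-06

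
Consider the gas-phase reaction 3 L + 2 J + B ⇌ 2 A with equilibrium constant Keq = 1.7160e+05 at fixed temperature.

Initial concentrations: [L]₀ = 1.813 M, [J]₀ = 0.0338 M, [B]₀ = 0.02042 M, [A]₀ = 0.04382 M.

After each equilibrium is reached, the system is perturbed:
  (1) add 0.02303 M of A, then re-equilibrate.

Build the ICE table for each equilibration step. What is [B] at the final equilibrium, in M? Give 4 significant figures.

Q₀ = 13.81 vs Keq = 1.7160e+05 ⇒ Q<K, forward
Step 1:
                  L         J         B         A
  Initial     1.813    0.0338   0.02042   0.04382
  Change   -0.04886  -0.03258  -0.01629   0.03258
  Equil       1.764  0.001224  0.004132    0.0764
  solve Keq expr → x = 0.01629; check Q = 1.7160e+05
Then add 0.02303 M of A.
Step 2:
                  L         J         B         A
  Initial     1.764  0.001224  0.004132   0.09943
  Change  4.9821e-04 3.3214e-04 1.6607e-04 -3.3214e-04
  Equil       1.765  0.001557  0.004298   0.09909
  solve Keq expr → x = -1.6607e-04; check Q = 1.7160e+05

[B]_eq = 0.004298 M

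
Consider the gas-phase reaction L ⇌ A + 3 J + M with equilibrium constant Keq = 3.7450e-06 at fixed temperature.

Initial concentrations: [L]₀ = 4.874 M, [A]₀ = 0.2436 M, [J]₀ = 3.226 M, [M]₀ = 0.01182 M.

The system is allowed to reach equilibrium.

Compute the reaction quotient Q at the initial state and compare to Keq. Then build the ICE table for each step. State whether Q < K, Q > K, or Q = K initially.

Q₀ = 0.01983; Q > K (proceeds reverse)

Q₀ = 0.01983 vs Keq = 3.7450e-06 ⇒ Q>K, reverse
Step 1:
                    L           A           J           M
  Initial       4.874      0.2436       3.226     0.01182
  Change      0.01182    -0.01182    -0.03545    -0.01182
  Equil         4.886      0.2318       3.191  2.4306e-06
  solve Keq expr → x = -0.01182; check Q = 3.7450e-06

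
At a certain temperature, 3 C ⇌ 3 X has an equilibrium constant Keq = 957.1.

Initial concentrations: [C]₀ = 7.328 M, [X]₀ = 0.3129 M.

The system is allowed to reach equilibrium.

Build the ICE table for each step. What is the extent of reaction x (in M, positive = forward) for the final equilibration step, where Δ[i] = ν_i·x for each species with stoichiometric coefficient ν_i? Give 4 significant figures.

x = 2.208 M

Q₀ = 7.7850e-05 vs Keq = 957.1 ⇒ Q<K, forward
Step 1:
                    C           X
  Initial       7.328      0.3129
  Change       -6.624       6.624
  Equil        0.7039       6.937
  solve Keq expr → x = 2.208; check Q = 957.1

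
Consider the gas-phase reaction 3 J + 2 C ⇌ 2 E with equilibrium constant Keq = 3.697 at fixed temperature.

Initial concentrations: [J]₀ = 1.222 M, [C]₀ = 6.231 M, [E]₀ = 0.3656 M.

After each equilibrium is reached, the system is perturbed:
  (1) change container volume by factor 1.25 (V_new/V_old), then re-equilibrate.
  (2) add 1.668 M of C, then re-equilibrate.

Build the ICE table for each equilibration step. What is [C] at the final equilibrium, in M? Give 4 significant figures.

[C]_eq = 6.115 M

Q₀ = 0.001887 vs Keq = 3.697 ⇒ Q<K, forward
Step 1:
                  J         C         E
  init        1.222     6.231    0.3656
  Δ          -1.011   -0.6737    0.6737
  eq         0.2115     5.557     1.039
  solve Keq expr → x = 0.3368; check Q = 3.697
Then change container volume by factor 1.25 (V_new/V_old).
Step 2:
                  J         C         E
  init       0.1692     4.446    0.8314
  Δ         0.03729   0.02486  -0.02486
  eq         0.2065     4.471    0.8066
  solve Keq expr → x = -0.01243; check Q = 3.697
Then add 1.668 M of C.
Step 3:
                  J         C         E
  init       0.2065     6.139    0.8066
  Δ        -0.03563  -0.02376   0.02376
  eq         0.1709     6.115    0.8303
  solve Keq expr → x = 0.01188; check Q = 3.697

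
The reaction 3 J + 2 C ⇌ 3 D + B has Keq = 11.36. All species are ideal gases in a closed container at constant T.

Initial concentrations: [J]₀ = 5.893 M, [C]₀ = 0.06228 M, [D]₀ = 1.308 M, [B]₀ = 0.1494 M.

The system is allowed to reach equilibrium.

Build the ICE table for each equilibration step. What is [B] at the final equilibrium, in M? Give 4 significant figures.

Q₀ = 0.4212 vs Keq = 11.36 ⇒ Q<K, forward
Step 1:
                    J           C           D           B
  init          5.893     0.06228       1.308      0.1494
  Δ          -0.07203    -0.04802     0.07203     0.02401
  eq            5.821     0.01426        1.38      0.1734
  solve Keq expr → x = 0.02401; check Q = 11.36

[B]_eq = 0.1734 M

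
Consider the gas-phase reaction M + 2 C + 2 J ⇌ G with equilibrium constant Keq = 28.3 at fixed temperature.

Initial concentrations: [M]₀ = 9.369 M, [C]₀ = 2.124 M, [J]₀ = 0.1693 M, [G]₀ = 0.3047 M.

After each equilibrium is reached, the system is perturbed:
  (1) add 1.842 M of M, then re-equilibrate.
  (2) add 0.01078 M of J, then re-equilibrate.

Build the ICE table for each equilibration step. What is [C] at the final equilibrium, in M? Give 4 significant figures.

Q₀ = 0.2515 vs Keq = 28.3 ⇒ Q<K, forward
Step 1:
                    M           C           J           G
  init          9.369       2.124      0.1693      0.3047
  Δ          -0.07503     -0.1501     -0.1501     0.07503
  eq            9.294       1.974     0.01925      0.3797
  solve Keq expr → x = 0.07503; check Q = 28.3
Then add 1.842 M of M.
Step 2:
                    M           C           J           G
  init          11.14       1.974     0.01925      0.3797
  Δ       -8.1492e-04    -0.00163    -0.00163  8.1492e-04
  eq            11.14       1.972     0.01762      0.3805
  solve Keq expr → x = 8.1492e-04; check Q = 28.3
Then add 0.01078 M of J.
Step 3:
                    M           C           J           G
  init          11.14       1.972      0.0284      0.3805
  Δ         -0.005279    -0.01056    -0.01056    0.005279
  eq            11.13       1.962     0.01784      0.3858
  solve Keq expr → x = 0.005279; check Q = 28.3

[C]_eq = 1.962 M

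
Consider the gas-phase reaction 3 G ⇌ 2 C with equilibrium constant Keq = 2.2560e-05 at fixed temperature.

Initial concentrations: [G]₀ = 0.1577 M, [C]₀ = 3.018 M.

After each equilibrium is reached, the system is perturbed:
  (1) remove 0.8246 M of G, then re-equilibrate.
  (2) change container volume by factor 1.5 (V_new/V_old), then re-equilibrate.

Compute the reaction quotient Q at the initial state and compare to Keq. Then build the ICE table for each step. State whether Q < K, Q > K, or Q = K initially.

Q₀ = 2322 vs Keq = 2.2560e-05 ⇒ Q>K, reverse
Step 1:
                   G          C
  init        0.1577      3.018
  Δ            4.456     -2.971
  eq           4.614    0.04708
  solve Keq expr → x = -1.485; check Q = 2.2560e-05
Then remove 0.8246 M of G.
Step 2:
                   G          C
  init         3.789    0.04708
  Δ          0.01769   -0.01179
  eq           3.807    0.03528
  solve Keq expr → x = -0.005896; check Q = 2.2560e-05
Then change container volume by factor 1.5 (V_new/V_old).
Step 3:
                   G          C
  init         2.538    0.02352
  Δ         0.006366  -0.004244
  eq           2.544    0.01928
  solve Keq expr → x = -0.002122; check Q = 2.2560e-05

Q₀ = 2322; Q > K (proceeds reverse)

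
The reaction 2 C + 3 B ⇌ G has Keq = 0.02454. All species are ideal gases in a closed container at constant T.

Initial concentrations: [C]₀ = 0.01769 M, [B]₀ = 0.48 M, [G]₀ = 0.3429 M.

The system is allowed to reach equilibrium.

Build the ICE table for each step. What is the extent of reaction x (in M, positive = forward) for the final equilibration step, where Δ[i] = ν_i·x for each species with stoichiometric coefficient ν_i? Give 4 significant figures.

Q₀ = 9908 vs Keq = 0.02454 ⇒ Q>K, reverse
Step 1:
                  C         B         G
  I         0.01769      0.48    0.3429
  C          0.6272    0.9409   -0.3136
  E          0.6449     1.421   0.02928
  solve Keq expr → x = -0.3136; check Q = 0.02454

x = -0.3136 M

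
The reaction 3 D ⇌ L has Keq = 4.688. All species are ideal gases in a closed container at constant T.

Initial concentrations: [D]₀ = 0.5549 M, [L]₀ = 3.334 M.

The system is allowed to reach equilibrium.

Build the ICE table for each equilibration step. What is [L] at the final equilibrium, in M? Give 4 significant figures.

[L]_eq = 3.225 M

Q₀ = 19.51 vs Keq = 4.688 ⇒ Q>K, reverse
Step 1:
                  D         L
  I          0.5549     3.334
  C          0.3278   -0.1093
  E          0.8827     3.225
  solve Keq expr → x = -0.1093; check Q = 4.688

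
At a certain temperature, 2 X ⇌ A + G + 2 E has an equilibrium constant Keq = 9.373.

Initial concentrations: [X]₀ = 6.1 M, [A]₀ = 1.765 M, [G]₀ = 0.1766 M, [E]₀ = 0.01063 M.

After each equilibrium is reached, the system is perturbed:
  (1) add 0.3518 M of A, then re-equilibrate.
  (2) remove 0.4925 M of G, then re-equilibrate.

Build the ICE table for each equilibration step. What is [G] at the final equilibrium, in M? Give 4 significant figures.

Q₀ = 9.4655e-07 vs Keq = 9.373 ⇒ Q<K, forward
Step 1:
                  X         A         G         E
  init          6.1     1.765    0.1766   0.01063
  Δ          -3.342     1.671     1.671     3.342
  eq          2.758     3.436     1.847     3.352
  solve Keq expr → x = 1.671; check Q = 9.373
Then add 0.3518 M of A.
Step 2:
                  X         A         G         E
  init        2.758     3.788     1.847     3.352
  Δ         0.05652  -0.02826  -0.02826  -0.05652
  eq          2.815     3.759     1.819     3.296
  solve Keq expr → x = -0.02826; check Q = 9.373
Then remove 0.4925 M of G.
Step 3:
                  X         A         G         E
  init        2.815     3.759     1.327     3.296
  Δ         -0.1733   0.08667   0.08667    0.1733
  eq          2.642     3.846     1.413     3.469
  solve Keq expr → x = 0.08667; check Q = 9.373

[G]_eq = 1.413 M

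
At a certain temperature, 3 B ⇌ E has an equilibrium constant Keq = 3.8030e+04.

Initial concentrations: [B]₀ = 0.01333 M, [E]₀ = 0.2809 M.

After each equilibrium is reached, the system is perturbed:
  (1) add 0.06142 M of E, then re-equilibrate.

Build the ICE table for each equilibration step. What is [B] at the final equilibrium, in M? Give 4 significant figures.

[B]_eq = 0.02075 M

Q₀ = 1.1859e+05 vs Keq = 3.8030e+04 ⇒ Q>K, reverse
Step 1:
                  B         E
  Initial   0.01333    0.2809
  Change   0.006098 -0.002033
  Equil     0.01943    0.2789
  solve Keq expr → x = -0.002033; check Q = 3.8030e+04
Then add 0.06142 M of E.
Step 2:
                  B         E
  Initial   0.01943    0.3403
  Change   0.001324 -4.4127e-04
  Equil     0.02075    0.3398
  solve Keq expr → x = -4.4127e-04; check Q = 3.8030e+04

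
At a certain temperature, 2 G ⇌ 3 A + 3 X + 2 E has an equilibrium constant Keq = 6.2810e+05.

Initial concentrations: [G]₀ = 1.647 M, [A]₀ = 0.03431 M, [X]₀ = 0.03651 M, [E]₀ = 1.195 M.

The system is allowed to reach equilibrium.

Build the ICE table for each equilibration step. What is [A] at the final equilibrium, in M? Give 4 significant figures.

[A]_eq = 2.429 M

Q₀ = 1.0348e-09 vs Keq = 6.2810e+05 ⇒ Q<K, forward
Step 1:
                   G          A          X          E
  Initial      1.647    0.03431    0.03651      1.195
  Change      -1.596      2.395      2.395      1.596
  Equil      0.05055      2.429      2.431      2.791
  solve Keq expr → x = 0.7982; check Q = 6.2810e+05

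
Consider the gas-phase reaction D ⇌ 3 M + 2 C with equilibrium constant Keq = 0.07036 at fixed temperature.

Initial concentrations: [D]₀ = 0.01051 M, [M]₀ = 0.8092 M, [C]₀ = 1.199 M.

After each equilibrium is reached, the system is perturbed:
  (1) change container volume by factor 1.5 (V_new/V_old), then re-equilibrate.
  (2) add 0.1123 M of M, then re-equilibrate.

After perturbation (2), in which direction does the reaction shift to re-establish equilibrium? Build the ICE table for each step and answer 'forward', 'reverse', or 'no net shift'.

Q₀ = 72.48 vs Keq = 0.07036 ⇒ Q>K, reverse
Step 1:
                    D           M           C
  init        0.01051      0.8092       1.199
  Δ            0.1806     -0.5417     -0.3611
  eq           0.1911      0.2675      0.8379
  solve Keq expr → x = -0.1806; check Q = 0.07036
Then change container volume by factor 1.5 (V_new/V_old).
Step 2:
                    D           M           C
  init         0.1274      0.1784      0.5586
  Δ          -0.02849     0.08546     0.05698
  eq          0.09889      0.2638      0.6156
  solve Keq expr → x = 0.02849; check Q = 0.07036
Then add 0.1123 M of M.
Step 3:
                    D           M           C
  init        0.09889      0.3761      0.6156
  Δ           0.02504    -0.07513    -0.05008
  eq           0.1239       0.301      0.5655
  solve Keq expr → x = -0.02504; check Q = 0.07036

Direction: reverse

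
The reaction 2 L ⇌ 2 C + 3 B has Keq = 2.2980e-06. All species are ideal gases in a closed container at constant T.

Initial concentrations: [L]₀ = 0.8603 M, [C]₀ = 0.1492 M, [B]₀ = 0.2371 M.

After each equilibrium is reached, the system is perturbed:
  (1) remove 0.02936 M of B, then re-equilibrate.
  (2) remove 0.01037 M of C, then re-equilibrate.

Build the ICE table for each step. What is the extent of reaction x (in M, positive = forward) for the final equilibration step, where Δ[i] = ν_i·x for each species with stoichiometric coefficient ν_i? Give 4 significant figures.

x = 0.001911 M

Q₀ = 4.0090e-04 vs Keq = 2.2980e-06 ⇒ Q>K, reverse
Step 1:
                    L           C           B
  Initial      0.8603      0.1492      0.2371
  Change      0.09694    -0.09694     -0.1454
  Equil        0.9572     0.05226     0.09169
  solve Keq expr → x = -0.04847; check Q = 2.2980e-06
Then remove 0.02936 M of B.
Step 2:
                    L           C           B
  Initial      0.9572     0.05226     0.06233
  Change     -0.01153     0.01153      0.0173
  Equil        0.9457      0.0638     0.07963
  solve Keq expr → x = 0.005767; check Q = 2.2980e-06
Then remove 0.01037 M of C.
Step 3:
                    L           C           B
  Initial      0.9457     0.05343     0.07963
  Change    -0.003821    0.003821    0.005732
  Equil        0.9419     0.05725     0.08537
  solve Keq expr → x = 0.001911; check Q = 2.2980e-06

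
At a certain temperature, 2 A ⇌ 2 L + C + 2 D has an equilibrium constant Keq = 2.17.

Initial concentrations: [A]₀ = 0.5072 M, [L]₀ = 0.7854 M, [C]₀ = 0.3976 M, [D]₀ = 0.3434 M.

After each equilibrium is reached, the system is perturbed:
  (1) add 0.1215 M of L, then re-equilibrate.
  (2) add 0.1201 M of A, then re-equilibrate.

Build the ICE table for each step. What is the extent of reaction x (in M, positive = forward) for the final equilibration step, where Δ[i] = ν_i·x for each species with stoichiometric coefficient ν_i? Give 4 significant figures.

x = 0.02998 M

Q₀ = 0.1124 vs Keq = 2.17 ⇒ Q<K, forward
Step 1:
                   A          L          C          D
  I           0.5072     0.7854     0.3976     0.3434
  C           -0.227      0.227     0.1135      0.227
  E           0.2802      1.012     0.5111     0.5704
  solve Keq expr → x = 0.1135; check Q = 2.17
Then add 0.1215 M of L.
Step 2:
                   A          L          C          D
  I           0.2802      1.134     0.5111     0.5704
  C          0.01711   -0.01711  -0.008553   -0.01711
  E           0.2973      1.117     0.5025     0.5533
  solve Keq expr → x = -0.008553; check Q = 2.17
Then add 0.1201 M of A.
Step 3:
                   A          L          C          D
  I           0.4174      1.117     0.5025     0.5533
  C         -0.05997    0.05997    0.02998    0.05997
  E           0.3575      1.177     0.5325     0.6132
  solve Keq expr → x = 0.02998; check Q = 2.17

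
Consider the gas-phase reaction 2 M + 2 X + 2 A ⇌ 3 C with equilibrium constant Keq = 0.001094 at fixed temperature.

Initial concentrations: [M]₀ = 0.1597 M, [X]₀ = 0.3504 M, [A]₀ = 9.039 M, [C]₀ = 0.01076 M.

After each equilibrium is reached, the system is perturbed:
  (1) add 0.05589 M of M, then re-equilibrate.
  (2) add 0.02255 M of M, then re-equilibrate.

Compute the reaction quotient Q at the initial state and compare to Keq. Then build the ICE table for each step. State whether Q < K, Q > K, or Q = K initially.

Q₀ = 4.8692e-06 vs Keq = 0.001094 ⇒ Q<K, forward
Step 1:
                   M          X          A          C
  init        0.1597     0.3504      9.039    0.01076
  Δ         -0.02882   -0.02882   -0.02882    0.04323
  eq          0.1309     0.3216       9.01    0.05399
  solve Keq expr → x = 0.01441; check Q = 0.001094
Then add 0.05589 M of M.
Step 2:
                   M          X          A          C
  init        0.1868     0.3216       9.01    0.05399
  Δ        -0.007644  -0.007644  -0.007644    0.01147
  eq          0.1791     0.3139      9.003    0.06545
  solve Keq expr → x = 0.003822; check Q = 0.001094
Then add 0.02255 M of M.
Step 3:
                   M          X          A          C
  init        0.2017     0.3139      9.003    0.06545
  Δ         -0.00285   -0.00285   -0.00285   0.004275
  eq          0.1988     0.3111          9    0.06973
  solve Keq expr → x = 0.001425; check Q = 0.001094

Q₀ = 4.8692e-06; Q < K (proceeds forward)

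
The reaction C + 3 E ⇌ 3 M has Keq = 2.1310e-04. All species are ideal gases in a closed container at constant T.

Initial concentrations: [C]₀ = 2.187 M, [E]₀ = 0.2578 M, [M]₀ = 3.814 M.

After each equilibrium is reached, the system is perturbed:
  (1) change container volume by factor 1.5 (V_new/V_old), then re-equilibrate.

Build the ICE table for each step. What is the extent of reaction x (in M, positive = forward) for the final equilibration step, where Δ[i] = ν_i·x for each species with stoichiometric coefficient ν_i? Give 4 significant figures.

Q₀ = 1481 vs Keq = 2.1310e-04 ⇒ Q>K, reverse
Step 1:
                    C           E           M
  Initial       2.187      0.2578       3.814
  Change         1.16        3.48       -3.48
  Equil         3.347       3.738       0.334
  solve Keq expr → x = -1.16; check Q = 2.1310e-04
Then change container volume by factor 1.5 (V_new/V_old).
Step 2:
                    C           E           M
  Initial       2.231       2.492      0.2226
  Change     0.008625     0.02587    -0.02587
  Equil          2.24       2.518      0.1968
  solve Keq expr → x = -0.008625; check Q = 2.1310e-04

x = -0.008625 M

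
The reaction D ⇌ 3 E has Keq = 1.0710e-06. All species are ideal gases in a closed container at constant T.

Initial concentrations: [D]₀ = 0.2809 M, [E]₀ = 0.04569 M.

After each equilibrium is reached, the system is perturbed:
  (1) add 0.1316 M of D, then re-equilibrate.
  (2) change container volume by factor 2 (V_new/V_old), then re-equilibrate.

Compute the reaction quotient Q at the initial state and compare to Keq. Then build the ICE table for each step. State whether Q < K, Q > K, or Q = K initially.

Q₀ = 3.3956e-04 vs Keq = 1.0710e-06 ⇒ Q>K, reverse
Step 1:
                   D          E
  I           0.2809    0.04569
  C          0.01296   -0.03889
  E           0.2939   0.006802
  solve Keq expr → x = -0.01296; check Q = 1.0710e-06
Then add 0.1316 M of D.
Step 2:
                   D          E
  I           0.4255   0.006802
  C       -2.9708e-04 8.9123e-04
  E           0.4252   0.007693
  solve Keq expr → x = 2.9708e-04; check Q = 1.0710e-06
Then change container volume by factor 2 (V_new/V_old).
Step 3:
                   D          E
  I           0.2126   0.003847
  C       -7.5078e-04   0.002252
  E           0.2118   0.006099
  solve Keq expr → x = 7.5078e-04; check Q = 1.0710e-06

Q₀ = 3.3956e-04; Q > K (proceeds reverse)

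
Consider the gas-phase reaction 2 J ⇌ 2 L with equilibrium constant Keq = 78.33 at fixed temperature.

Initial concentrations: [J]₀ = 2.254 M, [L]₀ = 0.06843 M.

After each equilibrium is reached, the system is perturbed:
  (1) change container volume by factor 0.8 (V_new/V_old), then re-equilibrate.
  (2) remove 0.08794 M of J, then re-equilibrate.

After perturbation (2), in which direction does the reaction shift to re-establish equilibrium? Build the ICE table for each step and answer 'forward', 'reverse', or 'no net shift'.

Direction: reverse

Q₀ = 9.2169e-04 vs Keq = 78.33 ⇒ Q<K, forward
Step 1:
                  J         L
  init        2.254   0.06843
  Δ          -2.018     2.018
  eq         0.2358     2.087
  solve Keq expr → x = 1.009; check Q = 78.33
Then change container volume by factor 0.8 (V_new/V_old).
Step 2:
                  J         L
  init       0.2947     2.608
  Δ               0         0
  eq         0.2947     2.608
  solve Keq expr → x = 0; check Q = 78.33
Then remove 0.08794 M of J.
Step 3:
                  J         L
  init       0.2068     2.608
  Δ         0.07901  -0.07901
  eq         0.2858     2.529
  solve Keq expr → x = -0.03951; check Q = 78.33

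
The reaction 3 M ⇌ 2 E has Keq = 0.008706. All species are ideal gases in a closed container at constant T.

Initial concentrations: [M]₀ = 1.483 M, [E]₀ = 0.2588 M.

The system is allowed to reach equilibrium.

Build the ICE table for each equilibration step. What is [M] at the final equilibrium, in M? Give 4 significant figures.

[M]_eq = 1.59 M

Q₀ = 0.02054 vs Keq = 0.008706 ⇒ Q>K, reverse
Step 1:
                   M          E
  Initial      1.483     0.2588
  Change      0.1075   -0.07165
  Equil         1.59     0.1872
  solve Keq expr → x = -0.03582; check Q = 0.008706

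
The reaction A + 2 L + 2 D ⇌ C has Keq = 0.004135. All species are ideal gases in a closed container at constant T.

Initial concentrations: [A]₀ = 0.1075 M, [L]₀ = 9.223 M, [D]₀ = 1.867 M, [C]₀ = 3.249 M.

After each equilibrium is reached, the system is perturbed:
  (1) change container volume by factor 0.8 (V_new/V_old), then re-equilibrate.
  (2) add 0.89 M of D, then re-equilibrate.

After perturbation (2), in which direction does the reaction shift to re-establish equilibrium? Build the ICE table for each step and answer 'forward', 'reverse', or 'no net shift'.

Direction: forward

Q₀ = 0.1019 vs Keq = 0.004135 ⇒ Q>K, reverse
Step 1:
                  A         L         D         C
  init       0.1075     9.223     1.867     3.249
  Δ          0.5657     1.131     1.131   -0.5657
  eq         0.6732     10.35     2.998     2.683
  solve Keq expr → x = -0.5657; check Q = 0.004135
Then change container volume by factor 0.8 (V_new/V_old).
Step 2:
                  A         L         D         C
  init       0.8415     12.94     3.748     3.354
  Δ         -0.2788   -0.5576   -0.5576    0.2788
  eq         0.5627     12.39      3.19     3.633
  solve Keq expr → x = 0.2788; check Q = 0.004135
Then add 0.89 M of D.
Step 3:
                  A         L         D         C
  init       0.5627     12.39      4.08     3.633
  Δ         -0.1351   -0.2701   -0.2701    0.1351
  eq         0.4276     12.12      3.81     3.768
  solve Keq expr → x = 0.1351; check Q = 0.004135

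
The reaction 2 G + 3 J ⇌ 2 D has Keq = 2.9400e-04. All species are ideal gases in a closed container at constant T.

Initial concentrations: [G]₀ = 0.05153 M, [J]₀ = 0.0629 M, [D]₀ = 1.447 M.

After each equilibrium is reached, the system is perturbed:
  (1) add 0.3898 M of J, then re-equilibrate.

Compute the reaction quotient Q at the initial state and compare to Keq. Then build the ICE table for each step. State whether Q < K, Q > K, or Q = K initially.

Q₀ = 3.1686e+06; Q > K (proceeds reverse)

Q₀ = 3.1686e+06 vs Keq = 2.9400e-04 ⇒ Q>K, reverse
Step 1:
                  G         J         D
  Initial   0.05153    0.0629     1.447
  Change      1.372     2.057    -1.372
  Equil       1.423      2.12   0.07535
  solve Keq expr → x = -0.6858; check Q = 2.9400e-04
Then add 0.3898 M of J.
Step 2:
                  G         J         D
  Initial     1.423      2.51   0.07535
  Change   -0.01881  -0.02822   0.01881
  Equil       1.404     2.482   0.09416
  solve Keq expr → x = 0.009406; check Q = 2.9400e-04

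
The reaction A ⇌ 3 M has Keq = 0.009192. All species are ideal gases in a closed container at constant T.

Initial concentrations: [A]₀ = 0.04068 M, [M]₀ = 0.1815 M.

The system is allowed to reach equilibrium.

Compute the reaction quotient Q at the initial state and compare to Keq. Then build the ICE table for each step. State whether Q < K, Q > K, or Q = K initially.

Q₀ = 0.147; Q > K (proceeds reverse)

Q₀ = 0.147 vs Keq = 0.009192 ⇒ Q>K, reverse
Step 1:
                  A         M
  I         0.04068    0.1815
  C         0.03144  -0.09431
  E         0.07212   0.08719
  solve Keq expr → x = -0.03144; check Q = 0.009192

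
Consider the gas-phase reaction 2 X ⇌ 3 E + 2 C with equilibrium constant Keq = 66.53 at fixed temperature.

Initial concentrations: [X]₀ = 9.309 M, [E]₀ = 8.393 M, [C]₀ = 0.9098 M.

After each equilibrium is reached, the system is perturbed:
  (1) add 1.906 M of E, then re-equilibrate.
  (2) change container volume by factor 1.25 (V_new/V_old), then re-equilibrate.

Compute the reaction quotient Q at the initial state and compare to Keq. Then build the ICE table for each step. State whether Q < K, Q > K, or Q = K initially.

Q₀ = 5.647; Q < K (proceeds forward)

Q₀ = 5.647 vs Keq = 66.53 ⇒ Q<K, forward
Step 1:
                    X           E           C
  Initial       9.309       8.393      0.9098
  Change       -1.155       1.732       1.155
  Equil         8.154       10.12       2.064
  solve Keq expr → x = 0.5773; check Q = 66.53
Then add 1.906 M of E.
Step 2:
                    X           E           C
  Initial       8.154       12.03       2.064
  Change       0.3095     -0.4643     -0.3095
  Equil         8.464       11.57       1.755
  solve Keq expr → x = -0.1548; check Q = 66.53
Then change container volume by factor 1.25 (V_new/V_old).
Step 3:
                    X           E           C
  Initial       6.771       9.253       1.404
  Change      -0.3253      0.4879      0.3253
  Equil         6.446       9.741       1.729
  solve Keq expr → x = 0.1626; check Q = 66.53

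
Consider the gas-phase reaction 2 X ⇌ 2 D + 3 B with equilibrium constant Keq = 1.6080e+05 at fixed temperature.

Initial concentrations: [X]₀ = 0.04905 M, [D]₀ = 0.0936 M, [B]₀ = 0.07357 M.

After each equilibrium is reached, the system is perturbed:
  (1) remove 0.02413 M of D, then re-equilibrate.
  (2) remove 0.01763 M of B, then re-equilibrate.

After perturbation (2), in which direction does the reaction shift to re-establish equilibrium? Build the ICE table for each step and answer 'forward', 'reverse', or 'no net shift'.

Direction: forward

Q₀ = 0.00145 vs Keq = 1.6080e+05 ⇒ Q<K, forward
Step 1:
                   X          D          B
  init       0.04905     0.0936    0.07357
  Δ         -0.04903    0.04903    0.07354
  eq      2.0070e-05     0.1426     0.1471
  solve Keq expr → x = 0.02451; check Q = 1.6080e+05
Then remove 0.02413 M of D.
Step 2:
                   X          D          B
  init    2.0070e-05     0.1185     0.1471
  Δ       -3.3941e-06 3.3941e-06 5.0912e-06
  eq      1.6676e-05     0.1185     0.1471
  solve Keq expr → x = 1.6971e-06; check Q = 1.6080e+05
Then remove 0.01763 M of B.
Step 3:
                   X          D          B
  init    1.6676e-05     0.1185     0.1295
  Δ       -2.9048e-06 2.9048e-06 4.3573e-06
  eq      1.3771e-05     0.1185     0.1295
  solve Keq expr → x = 1.4524e-06; check Q = 1.6080e+05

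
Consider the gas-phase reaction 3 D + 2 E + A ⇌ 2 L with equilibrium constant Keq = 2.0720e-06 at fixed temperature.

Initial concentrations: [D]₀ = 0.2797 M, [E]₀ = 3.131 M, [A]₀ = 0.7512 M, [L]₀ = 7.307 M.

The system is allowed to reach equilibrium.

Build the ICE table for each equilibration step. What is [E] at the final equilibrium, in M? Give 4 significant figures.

[E]_eq = 9.576 M

Q₀ = 331.3 vs Keq = 2.0720e-06 ⇒ Q>K, reverse
Step 1:
                    D           E           A           L
  I            0.2797       3.131      0.7512       7.307
  C             9.667       6.445       3.222      -6.445
  E             9.947       9.576       3.974       0.862
  solve Keq expr → x = -3.222; check Q = 2.0720e-06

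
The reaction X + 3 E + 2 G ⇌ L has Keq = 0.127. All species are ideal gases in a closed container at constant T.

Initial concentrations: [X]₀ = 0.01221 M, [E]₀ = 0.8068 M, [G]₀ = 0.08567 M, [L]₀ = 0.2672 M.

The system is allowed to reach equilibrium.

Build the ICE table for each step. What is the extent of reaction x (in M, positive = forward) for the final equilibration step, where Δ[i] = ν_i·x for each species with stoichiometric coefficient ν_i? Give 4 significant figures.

Q₀ = 5678 vs Keq = 0.127 ⇒ Q>K, reverse
Step 1:
                  X         E         G         L
  init      0.01221    0.8068   0.08567    0.2672
  Δ          0.2342    0.7025    0.4684   -0.2342
  eq         0.2464     1.509     0.554   0.03302
  solve Keq expr → x = -0.2342; check Q = 0.127

x = -0.2342 M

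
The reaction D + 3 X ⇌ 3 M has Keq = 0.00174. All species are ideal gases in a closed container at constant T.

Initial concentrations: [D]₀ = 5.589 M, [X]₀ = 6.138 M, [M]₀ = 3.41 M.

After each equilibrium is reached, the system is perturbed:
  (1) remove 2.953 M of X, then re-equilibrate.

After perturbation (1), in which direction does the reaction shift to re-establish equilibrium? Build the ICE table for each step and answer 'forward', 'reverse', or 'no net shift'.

Direction: reverse

Q₀ = 0.03068 vs Keq = 0.00174 ⇒ Q>K, reverse
Step 1:
                  D         X         M
  I           5.589     6.138      3.41
  C          0.5619     1.686    -1.686
  E           6.151     7.824     1.724
  solve Keq expr → x = -0.5619; check Q = 0.00174
Then remove 2.953 M of X.
Step 2:
                  D         X         M
  I           6.151     4.871     1.724
  C          0.1747    0.5241   -0.5241
  E           6.326     5.395       1.2
  solve Keq expr → x = -0.1747; check Q = 0.00174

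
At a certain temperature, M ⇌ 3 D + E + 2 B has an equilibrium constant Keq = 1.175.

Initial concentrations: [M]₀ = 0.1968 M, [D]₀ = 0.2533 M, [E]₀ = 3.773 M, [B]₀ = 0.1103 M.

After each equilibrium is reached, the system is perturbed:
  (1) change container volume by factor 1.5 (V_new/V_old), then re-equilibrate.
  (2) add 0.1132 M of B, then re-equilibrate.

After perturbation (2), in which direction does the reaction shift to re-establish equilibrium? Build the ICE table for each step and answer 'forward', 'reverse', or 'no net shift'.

Q₀ = 0.003791 vs Keq = 1.175 ⇒ Q<K, forward
Step 1:
                    M           D           E           B
  init         0.1968      0.2533       3.773      0.1103
  Δ           -0.1149      0.3448      0.1149      0.2298
  eq          0.08188      0.5981       3.888      0.3401
  solve Keq expr → x = 0.1149; check Q = 1.175
Then change container volume by factor 1.5 (V_new/V_old).
Step 2:
                    M           D           E           B
  init        0.05459      0.3987       2.592      0.2268
  Δ          -0.03185     0.09554     0.03185     0.06369
  eq          0.02274      0.4942       2.624      0.2904
  solve Keq expr → x = 0.03185; check Q = 1.175
Then add 0.1132 M of B.
Step 3:
                    M           D           E           B
  init        0.02274      0.4942       2.624      0.4036
  Δ           0.01001    -0.03002    -0.01001    -0.02002
  eq          0.03275      0.4642       2.614      0.3836
  solve Keq expr → x = -0.01001; check Q = 1.175

Direction: reverse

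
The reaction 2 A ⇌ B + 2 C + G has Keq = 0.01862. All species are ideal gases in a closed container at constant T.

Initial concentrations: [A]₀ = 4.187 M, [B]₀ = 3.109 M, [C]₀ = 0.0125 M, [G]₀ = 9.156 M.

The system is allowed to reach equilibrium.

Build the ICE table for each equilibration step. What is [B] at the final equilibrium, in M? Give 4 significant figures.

[B]_eq = 3.155 M

Q₀ = 2.5371e-04 vs Keq = 0.01862 ⇒ Q<K, forward
Step 1:
                    A           B           C           G
  init          4.187       3.109      0.0125       9.156
  Δ          -0.09123     0.04562     0.09123     0.04562
  eq            4.096       3.155      0.1037       9.202
  solve Keq expr → x = 0.04562; check Q = 0.01862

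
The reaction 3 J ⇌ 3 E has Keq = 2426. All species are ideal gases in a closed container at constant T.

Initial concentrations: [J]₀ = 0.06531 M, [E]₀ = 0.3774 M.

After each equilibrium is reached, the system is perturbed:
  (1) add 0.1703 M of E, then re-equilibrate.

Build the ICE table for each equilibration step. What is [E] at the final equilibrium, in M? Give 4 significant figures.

[E]_eq = 0.5705 M

Q₀ = 193 vs Keq = 2426 ⇒ Q<K, forward
Step 1:
                   J          E
  init       0.06531     0.3774
  Δ         -0.03464    0.03464
  eq         0.03067      0.412
  solve Keq expr → x = 0.01155; check Q = 2426
Then add 0.1703 M of E.
Step 2:
                   J          E
  init       0.03067     0.5823
  Δ           0.0118    -0.0118
  eq         0.04246     0.5705
  solve Keq expr → x = -0.003932; check Q = 2426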